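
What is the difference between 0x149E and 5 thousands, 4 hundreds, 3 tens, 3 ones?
Convert 0x149E (hexadecimal) → 1×4096 + 4×256 + 9×16 + 14 = 5278 (decimal)
Convert 5 thousands, 4 hundreds, 3 tens, 3 ones (place-value notation) → 5×1000 + 4×100 + 3×10 + 3 = 5433 (decimal)
Difference: |5278 - 5433| = 155
155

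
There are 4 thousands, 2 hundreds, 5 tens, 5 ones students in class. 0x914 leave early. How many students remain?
Convert 4 thousands, 2 hundreds, 5 tens, 5 ones (place-value notation) → 4×1000 + 2×100 + 5×10 + 5 = 4255 (decimal)
Convert 0x914 (hexadecimal) → 9×256 + 1×16 + 4 = 2324 (decimal)
Compute 4255 - 2324 = 1931
1931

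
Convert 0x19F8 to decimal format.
Convert 0x19F8 (hexadecimal) → 1×4096 + 9×256 + 15×16 + 8 = 6648 (decimal)
6648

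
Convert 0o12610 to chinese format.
Convert 0o12610 (octal) → 1×4096 + 2×512 + 6×64 + 1×8 = 5512 (decimal)
Convert 5512 (decimal) → 5512 = 5×1000 + 5×100 + 1×10 + 2 → 五千五百一十二 (Chinese numeral)
五千五百一十二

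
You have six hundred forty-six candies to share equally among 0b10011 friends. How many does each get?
Convert six hundred forty-six (English words) → 6×100 + 46 = 646 (decimal)
Convert 0b10011 (binary) → 16 + 2 + 1 = 19 (decimal)
Compute 646 ÷ 19 = 34
34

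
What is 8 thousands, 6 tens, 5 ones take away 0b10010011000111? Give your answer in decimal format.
Convert 8 thousands, 6 tens, 5 ones (place-value notation) → 8×1000 + 6×10 + 5 = 8065 (decimal)
Convert 0b10010011000111 (binary) → 8192 + 1024 + 128 + 64 + 4 + 2 + 1 = 9415 (decimal)
Compute 8065 - 9415 = -1350
-1350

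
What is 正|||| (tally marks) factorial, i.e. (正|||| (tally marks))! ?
Convert 正|||| (tally marks) → 5 + 4 = 9 (decimal)
Compute 9! = 362880
362880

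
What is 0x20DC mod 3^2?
Convert 0x20DC (hexadecimal) → 2×4096 + 13×16 + 12 = 8412 (decimal)
Convert 3^2 (power) → 9 (decimal)
Compute 8412 mod 9 = 6
6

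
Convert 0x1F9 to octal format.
Convert 0x1F9 (hexadecimal) → 1×256 + 15×16 + 9 = 505 (decimal)
Convert 505 (decimal) → 505 = 7×64 + 7×8 + 1 → 0o771 (octal)
0o771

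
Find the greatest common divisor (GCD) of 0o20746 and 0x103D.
Convert 0o20746 (octal) → 2×4096 + 7×64 + 4×8 + 6 = 8678 (decimal)
Convert 0x103D (hexadecimal) → 1×4096 + 3×16 + 13 = 4157 (decimal)
Compute gcd(8678, 4157) = 1
1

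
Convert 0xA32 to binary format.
Convert 0xA32 (hexadecimal) → 10×256 + 3×16 + 2 = 2610 (decimal)
Convert 2610 (decimal) → 2610 = 2048 + 512 + 32 + 16 + 2 → 0b101000110010 (binary)
0b101000110010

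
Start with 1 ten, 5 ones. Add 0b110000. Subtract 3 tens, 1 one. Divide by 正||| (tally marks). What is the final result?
Convert 1 ten, 5 ones (place-value notation) → 1×10 + 5 = 15 (decimal)
Start: 15
Convert 0b110000 (binary) → 32 + 16 = 48 (decimal)
15 + 48 = 63
Convert 3 tens, 1 one (place-value notation) → 3×10 + 1 = 31 (decimal)
63 - 31 = 32
Convert 正||| (tally marks) → 5 + 3 = 8 (decimal)
32 ÷ 8 = 4
4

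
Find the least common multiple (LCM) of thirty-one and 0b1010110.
Convert thirty-one (English words) → 31 (decimal)
Convert 0b1010110 (binary) → 64 + 16 + 4 + 2 = 86 (decimal)
Compute lcm(31, 86) = 2666
2666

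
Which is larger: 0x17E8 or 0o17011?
Convert 0x17E8 (hexadecimal) → 1×4096 + 7×256 + 14×16 + 8 = 6120 (decimal)
Convert 0o17011 (octal) → 1×4096 + 7×512 + 1×8 + 1 = 7689 (decimal)
Compare 6120 vs 7689: larger = 7689
7689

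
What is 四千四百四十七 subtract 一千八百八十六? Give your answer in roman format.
Convert 四千四百四十七 (Chinese numeral) → 4×1000 + 4×100 + 4×10 + 7 = 4447 (decimal)
Convert 一千八百八十六 (Chinese numeral) → 1×1000 + 8×100 + 8×10 + 6 = 1886 (decimal)
Compute 4447 - 1886 = 2561
Convert 2561 (decimal) → 2561 = 1000 + 1000 + 500 + 50 + 10 + 1 → MMDLXI (Roman numeral)
MMDLXI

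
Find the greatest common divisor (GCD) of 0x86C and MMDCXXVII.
Convert 0x86C (hexadecimal) → 8×256 + 6×16 + 12 = 2156 (decimal)
Convert MMDCXXVII (Roman numeral) → 1000 + 1000 + 500 + 100 + 10 + 10 + 5 + 1 + 1 = 2627 (decimal)
Compute gcd(2156, 2627) = 1
1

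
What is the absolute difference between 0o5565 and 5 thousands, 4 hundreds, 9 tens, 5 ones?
Convert 0o5565 (octal) → 5×512 + 5×64 + 6×8 + 5 = 2933 (decimal)
Convert 5 thousands, 4 hundreds, 9 tens, 5 ones (place-value notation) → 5×1000 + 4×100 + 9×10 + 5 = 5495 (decimal)
Compute |2933 - 5495| = 2562
2562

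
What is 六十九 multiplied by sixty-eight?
Convert 六十九 (Chinese numeral) → 6×10 + 9 = 69 (decimal)
Convert sixty-eight (English words) → 68 (decimal)
Compute 69 × 68 = 4692
4692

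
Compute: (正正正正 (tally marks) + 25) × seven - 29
Convert 正正正正 (tally marks) → 5 + 5 + 5 + 5 = 20 (decimal)
Convert seven (English words) → 7 (decimal)
Expression in decimal: (20 + 25) × 7 - 29
Parentheses first: 20 + 25 = 45
Multiply: 45 × 7 = 315
Subtract: 315 - 29 = 286
286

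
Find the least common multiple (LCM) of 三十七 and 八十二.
Convert 三十七 (Chinese numeral) → 3×10 + 7 = 37 (decimal)
Convert 八十二 (Chinese numeral) → 8×10 + 2 = 82 (decimal)
Compute lcm(37, 82) = 3034
3034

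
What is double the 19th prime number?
The 19th prime number = 67
Compute 67 × 2 = 134
134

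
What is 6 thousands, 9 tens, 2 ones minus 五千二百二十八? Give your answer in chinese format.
Convert 6 thousands, 9 tens, 2 ones (place-value notation) → 6×1000 + 9×10 + 2 = 6092 (decimal)
Convert 五千二百二十八 (Chinese numeral) → 5×1000 + 2×100 + 2×10 + 8 = 5228 (decimal)
Compute 6092 - 5228 = 864
Convert 864 (decimal) → 864 = 8×100 + 6×10 + 4 → 八百六十四 (Chinese numeral)
八百六十四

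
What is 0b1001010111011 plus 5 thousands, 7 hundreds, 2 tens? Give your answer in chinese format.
Convert 0b1001010111011 (binary) → 4096 + 512 + 128 + 32 + 16 + 8 + 2 + 1 = 4795 (decimal)
Convert 5 thousands, 7 hundreds, 2 tens (place-value notation) → 5×1000 + 7×100 + 2×10 = 5720 (decimal)
Compute 4795 + 5720 = 10515
Convert 10515 (decimal) → 10515 = 1×10000 + 5×100 + 1×10 + 5 → 一万零五百一十五 (Chinese numeral)
一万零五百一十五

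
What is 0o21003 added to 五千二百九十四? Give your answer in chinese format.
Convert 0o21003 (octal) → 2×4096 + 1×512 + 3 = 8707 (decimal)
Convert 五千二百九十四 (Chinese numeral) → 5×1000 + 2×100 + 9×10 + 4 = 5294 (decimal)
Compute 8707 + 5294 = 14001
Convert 14001 (decimal) → 14001 = 1×10000 + 4×1000 + 1 → 一万四千零一 (Chinese numeral)
一万四千零一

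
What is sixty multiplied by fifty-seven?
Convert sixty (English words) → 60 (decimal)
Convert fifty-seven (English words) → 57 (decimal)
Compute 60 × 57 = 3420
3420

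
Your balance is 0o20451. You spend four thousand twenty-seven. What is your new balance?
Convert 0o20451 (octal) → 2×4096 + 4×64 + 5×8 + 1 = 8489 (decimal)
Convert four thousand twenty-seven (English words) → 4×1000 + 27 = 4027 (decimal)
Compute 8489 - 4027 = 4462
4462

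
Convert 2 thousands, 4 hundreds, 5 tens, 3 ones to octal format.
Convert 2 thousands, 4 hundreds, 5 tens, 3 ones (place-value notation) → 2×1000 + 4×100 + 5×10 + 3 = 2453 (decimal)
Convert 2453 (decimal) → 2453 = 4×512 + 6×64 + 2×8 + 5 → 0o4625 (octal)
0o4625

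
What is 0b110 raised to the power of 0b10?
Convert 0b110 (binary) → 4 + 2 = 6 (decimal)
Convert 0b10 (binary) → 2 (decimal)
Compute 6 ^ 2 = 36
36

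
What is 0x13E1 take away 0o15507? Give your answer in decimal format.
Convert 0x13E1 (hexadecimal) → 1×4096 + 3×256 + 14×16 + 1 = 5089 (decimal)
Convert 0o15507 (octal) → 1×4096 + 5×512 + 5×64 + 7 = 6983 (decimal)
Compute 5089 - 6983 = -1894
-1894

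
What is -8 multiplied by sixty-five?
Convert sixty-five (English words) → 65 (decimal)
Compute -8 × 65 = -520
-520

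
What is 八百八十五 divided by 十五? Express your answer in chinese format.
Convert 八百八十五 (Chinese numeral) → 8×100 + 8×10 + 5 = 885 (decimal)
Convert 十五 (Chinese numeral) → 1×10 + 5 = 15 (decimal)
Compute 885 ÷ 15 = 59
Convert 59 (decimal) → 59 = 5×10 + 9 → 五十九 (Chinese numeral)
五十九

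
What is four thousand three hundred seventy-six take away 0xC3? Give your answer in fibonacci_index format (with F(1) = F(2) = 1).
Convert four thousand three hundred seventy-six (English words) → 4×1000 + 3×100 + 76 = 4376 (decimal)
Convert 0xC3 (hexadecimal) → 12×16 + 3 = 195 (decimal)
Compute 4376 - 195 = 4181
Convert 4181 (decimal) → the 19th Fibonacci number (Fibonacci index)
the 19th Fibonacci number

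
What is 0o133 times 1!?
Convert 0o133 (octal) → 1×64 + 3×8 + 3 = 91 (decimal)
Convert 1! (factorial) → 1 (decimal)
Compute 91 × 1 = 91
91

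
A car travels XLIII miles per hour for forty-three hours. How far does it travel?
Convert XLIII (Roman numeral) → 40 + 1 + 1 + 1 = 43 (decimal)
Convert forty-three (English words) → 43 (decimal)
Compute 43 × 43 = 1849
1849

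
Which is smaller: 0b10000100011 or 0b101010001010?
Convert 0b10000100011 (binary) → 1024 + 32 + 2 + 1 = 1059 (decimal)
Convert 0b101010001010 (binary) → 2048 + 512 + 128 + 8 + 2 = 2698 (decimal)
Compare 1059 vs 2698: smaller = 1059
1059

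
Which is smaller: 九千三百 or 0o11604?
Convert 九千三百 (Chinese numeral) → 9×1000 + 3×100 = 9300 (decimal)
Convert 0o11604 (octal) → 1×4096 + 1×512 + 6×64 + 4 = 4996 (decimal)
Compare 9300 vs 4996: smaller = 4996
4996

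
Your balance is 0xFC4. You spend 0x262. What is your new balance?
Convert 0xFC4 (hexadecimal) → 15×256 + 12×16 + 4 = 4036 (decimal)
Convert 0x262 (hexadecimal) → 2×256 + 6×16 + 2 = 610 (decimal)
Compute 4036 - 610 = 3426
3426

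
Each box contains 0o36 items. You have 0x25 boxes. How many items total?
Convert 0o36 (octal) → 3×8 + 6 = 30 (decimal)
Convert 0x25 (hexadecimal) → 2×16 + 5 = 37 (decimal)
Compute 30 × 37 = 1110
1110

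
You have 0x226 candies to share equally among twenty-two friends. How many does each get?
Convert 0x226 (hexadecimal) → 2×256 + 2×16 + 6 = 550 (decimal)
Convert twenty-two (English words) → 22 (decimal)
Compute 550 ÷ 22 = 25
25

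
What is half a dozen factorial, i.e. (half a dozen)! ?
Convert half a dozen (colloquial) → 6 (decimal)
Compute 6! = 720
720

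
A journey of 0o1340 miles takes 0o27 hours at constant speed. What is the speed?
Convert 0o1340 (octal) → 1×512 + 3×64 + 4×8 = 736 (decimal)
Convert 0o27 (octal) → 2×8 + 7 = 23 (decimal)
Compute 736 ÷ 23 = 32
32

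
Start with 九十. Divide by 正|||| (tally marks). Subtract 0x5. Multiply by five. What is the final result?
Convert 九十 (Chinese numeral) → 9×10 = 90 (decimal)
Start: 90
Convert 正|||| (tally marks) → 5 + 4 = 9 (decimal)
90 ÷ 9 = 10
Convert 0x5 (hexadecimal) → 5 (decimal)
10 - 5 = 5
Convert five (English words) → 5 (decimal)
5 × 5 = 25
25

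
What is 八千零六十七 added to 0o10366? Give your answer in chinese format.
Convert 八千零六十七 (Chinese numeral) → 8×1000 + 6×10 + 7 = 8067 (decimal)
Convert 0o10366 (octal) → 1×4096 + 3×64 + 6×8 + 6 = 4342 (decimal)
Compute 8067 + 4342 = 12409
Convert 12409 (decimal) → 12409 = 1×10000 + 2×1000 + 4×100 + 9 → 一万二千四百零九 (Chinese numeral)
一万二千四百零九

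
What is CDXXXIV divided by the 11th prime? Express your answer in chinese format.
Convert CDXXXIV (Roman numeral) → 400 + 10 + 10 + 10 + 4 = 434 (decimal)
Convert the 11th prime (prime index) → 31 (decimal)
Compute 434 ÷ 31 = 14
Convert 14 (decimal) → 14 = 1×10 + 4 → 十四 (Chinese numeral)
十四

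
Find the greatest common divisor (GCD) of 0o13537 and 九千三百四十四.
Convert 0o13537 (octal) → 1×4096 + 3×512 + 5×64 + 3×8 + 7 = 5983 (decimal)
Convert 九千三百四十四 (Chinese numeral) → 9×1000 + 3×100 + 4×10 + 4 = 9344 (decimal)
Compute gcd(5983, 9344) = 1
1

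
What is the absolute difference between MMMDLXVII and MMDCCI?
Convert MMMDLXVII (Roman numeral) → 1000 + 1000 + 1000 + 500 + 50 + 10 + 5 + 1 + 1 = 3567 (decimal)
Convert MMDCCI (Roman numeral) → 1000 + 1000 + 500 + 100 + 100 + 1 = 2701 (decimal)
Compute |3567 - 2701| = 866
866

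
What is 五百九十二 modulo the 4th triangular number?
Convert 五百九十二 (Chinese numeral) → 5×100 + 9×10 + 2 = 592 (decimal)
Convert the 4th triangular number (triangular index) → 4×5/2 = 10 (decimal)
Compute 592 mod 10 = 2
2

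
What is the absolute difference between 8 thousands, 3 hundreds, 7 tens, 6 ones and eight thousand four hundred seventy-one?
Convert 8 thousands, 3 hundreds, 7 tens, 6 ones (place-value notation) → 8×1000 + 3×100 + 7×10 + 6 = 8376 (decimal)
Convert eight thousand four hundred seventy-one (English words) → 8×1000 + 4×100 + 71 = 8471 (decimal)
Compute |8376 - 8471| = 95
95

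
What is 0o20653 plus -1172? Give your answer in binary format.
Convert 0o20653 (octal) → 2×4096 + 6×64 + 5×8 + 3 = 8619 (decimal)
Compute 8619 + -1172 = 7447
Convert 7447 (decimal) → 7447 = 4096 + 2048 + 1024 + 256 + 16 + 4 + 2 + 1 → 0b1110100010111 (binary)
0b1110100010111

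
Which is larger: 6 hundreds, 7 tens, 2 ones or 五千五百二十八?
Convert 6 hundreds, 7 tens, 2 ones (place-value notation) → 6×100 + 7×10 + 2 = 672 (decimal)
Convert 五千五百二十八 (Chinese numeral) → 5×1000 + 5×100 + 2×10 + 8 = 5528 (decimal)
Compare 672 vs 5528: larger = 5528
5528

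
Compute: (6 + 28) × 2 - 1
Parentheses first: 6 + 28 = 34
Multiply: 34 × 2 = 68
Subtract: 68 - 1 = 67
67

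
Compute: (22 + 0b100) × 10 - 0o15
Convert 0b100 (binary) → 4 (decimal)
Convert 0o15 (octal) → 1×8 + 5 = 13 (decimal)
Expression in decimal: (22 + 4) × 10 - 13
Parentheses first: 22 + 4 = 26
Multiply: 26 × 10 = 260
Subtract: 260 - 13 = 247
247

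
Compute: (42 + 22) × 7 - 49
Parentheses first: 42 + 22 = 64
Multiply: 64 × 7 = 448
Subtract: 448 - 49 = 399
399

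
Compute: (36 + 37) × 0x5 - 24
Convert 0x5 (hexadecimal) → 5 (decimal)
Expression in decimal: (36 + 37) × 5 - 24
Parentheses first: 36 + 37 = 73
Multiply: 73 × 5 = 365
Subtract: 365 - 24 = 341
341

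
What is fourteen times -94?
Convert fourteen (English words) → 14 (decimal)
Compute 14 × -94 = -1316
-1316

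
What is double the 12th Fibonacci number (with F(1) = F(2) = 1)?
The 12th Fibonacci number (with F(1) = F(2) = 1): 1, 1, 2, 3, 5, 8, 13, 21, 34, 55, 89, 144 → 144
Compute 144 × 2 = 288
288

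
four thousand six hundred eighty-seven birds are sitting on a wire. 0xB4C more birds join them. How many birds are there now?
Convert four thousand six hundred eighty-seven (English words) → 4×1000 + 6×100 + 87 = 4687 (decimal)
Convert 0xB4C (hexadecimal) → 11×256 + 4×16 + 12 = 2892 (decimal)
Compute 4687 + 2892 = 7579
7579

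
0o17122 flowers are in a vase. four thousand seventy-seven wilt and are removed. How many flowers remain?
Convert 0o17122 (octal) → 1×4096 + 7×512 + 1×64 + 2×8 + 2 = 7762 (decimal)
Convert four thousand seventy-seven (English words) → 4×1000 + 77 = 4077 (decimal)
Compute 7762 - 4077 = 3685
3685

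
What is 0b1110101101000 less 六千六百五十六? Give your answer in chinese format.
Convert 0b1110101101000 (binary) → 4096 + 2048 + 1024 + 256 + 64 + 32 + 8 = 7528 (decimal)
Convert 六千六百五十六 (Chinese numeral) → 6×1000 + 6×100 + 5×10 + 6 = 6656 (decimal)
Compute 7528 - 6656 = 872
Convert 872 (decimal) → 872 = 8×100 + 7×10 + 2 → 八百七十二 (Chinese numeral)
八百七十二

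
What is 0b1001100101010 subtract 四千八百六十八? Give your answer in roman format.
Convert 0b1001100101010 (binary) → 4096 + 512 + 256 + 32 + 8 + 2 = 4906 (decimal)
Convert 四千八百六十八 (Chinese numeral) → 4×1000 + 8×100 + 6×10 + 8 = 4868 (decimal)
Compute 4906 - 4868 = 38
Convert 38 (decimal) → 38 = 10 + 10 + 10 + 5 + 1 + 1 + 1 → XXXVIII (Roman numeral)
XXXVIII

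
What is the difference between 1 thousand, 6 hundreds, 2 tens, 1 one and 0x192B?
Convert 1 thousand, 6 hundreds, 2 tens, 1 one (place-value notation) → 1×1000 + 6×100 + 2×10 + 1 = 1621 (decimal)
Convert 0x192B (hexadecimal) → 1×4096 + 9×256 + 2×16 + 11 = 6443 (decimal)
Difference: |1621 - 6443| = 4822
4822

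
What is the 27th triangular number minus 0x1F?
The 27th triangular number = 27×28/2 = 378
Convert 0x1F (hexadecimal) → 1×16 + 15 = 31 (decimal)
Compute 378 - 31 = 347
347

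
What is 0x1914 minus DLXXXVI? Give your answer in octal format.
Convert 0x1914 (hexadecimal) → 1×4096 + 9×256 + 1×16 + 4 = 6420 (decimal)
Convert DLXXXVI (Roman numeral) → 500 + 50 + 10 + 10 + 10 + 5 + 1 = 586 (decimal)
Compute 6420 - 586 = 5834
Convert 5834 (decimal) → 5834 = 1×4096 + 3×512 + 3×64 + 1×8 + 2 → 0o13312 (octal)
0o13312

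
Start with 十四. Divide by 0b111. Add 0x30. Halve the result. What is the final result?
Convert 十四 (Chinese numeral) → 1×10 + 4 = 14 (decimal)
Start: 14
Convert 0b111 (binary) → 4 + 2 + 1 = 7 (decimal)
14 ÷ 7 = 2
Convert 0x30 (hexadecimal) → 3×16 = 48 (decimal)
2 + 48 = 50
50 ÷ 2 = 25
25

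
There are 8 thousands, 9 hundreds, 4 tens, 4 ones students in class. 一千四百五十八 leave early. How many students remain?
Convert 8 thousands, 9 hundreds, 4 tens, 4 ones (place-value notation) → 8×1000 + 9×100 + 4×10 + 4 = 8944 (decimal)
Convert 一千四百五十八 (Chinese numeral) → 1×1000 + 4×100 + 5×10 + 8 = 1458 (decimal)
Compute 8944 - 1458 = 7486
7486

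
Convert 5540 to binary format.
Convert 5540 (decimal) → 5540 = 4096 + 1024 + 256 + 128 + 32 + 4 → 0b1010110100100 (binary)
0b1010110100100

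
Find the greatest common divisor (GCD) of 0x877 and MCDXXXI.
Convert 0x877 (hexadecimal) → 8×256 + 7×16 + 7 = 2167 (decimal)
Convert MCDXXXI (Roman numeral) → 1000 + 400 + 10 + 10 + 10 + 1 = 1431 (decimal)
Compute gcd(2167, 1431) = 1
1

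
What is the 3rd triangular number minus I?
The 3rd triangular number = 3×4/2 = 6
Convert I (Roman numeral) → 1 (decimal)
Compute 6 - 1 = 5
5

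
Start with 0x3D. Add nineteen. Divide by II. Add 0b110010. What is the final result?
Convert 0x3D (hexadecimal) → 3×16 + 13 = 61 (decimal)
Start: 61
Convert nineteen (English words) → 19 (decimal)
61 + 19 = 80
Convert II (Roman numeral) → 1 + 1 = 2 (decimal)
80 ÷ 2 = 40
Convert 0b110010 (binary) → 32 + 16 + 2 = 50 (decimal)
40 + 50 = 90
90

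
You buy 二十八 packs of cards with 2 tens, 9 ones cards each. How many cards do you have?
Convert 2 tens, 9 ones (place-value notation) → 2×10 + 9 = 29 (decimal)
Convert 二十八 (Chinese numeral) → 2×10 + 8 = 28 (decimal)
Compute 29 × 28 = 812
812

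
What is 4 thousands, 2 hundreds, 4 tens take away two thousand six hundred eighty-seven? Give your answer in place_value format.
Convert 4 thousands, 2 hundreds, 4 tens (place-value notation) → 4×1000 + 2×100 + 4×10 = 4240 (decimal)
Convert two thousand six hundred eighty-seven (English words) → 2×1000 + 6×100 + 87 = 2687 (decimal)
Compute 4240 - 2687 = 1553
Convert 1553 (decimal) → 1553 = 1×1000 + 5×100 + 5×10 + 3 → 1 thousand, 5 hundreds, 5 tens, 3 ones (place-value notation)
1 thousand, 5 hundreds, 5 tens, 3 ones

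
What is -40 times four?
Convert four (English words) → 4 (decimal)
Compute -40 × 4 = -160
-160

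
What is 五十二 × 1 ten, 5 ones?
Convert 五十二 (Chinese numeral) → 5×10 + 2 = 52 (decimal)
Convert 1 ten, 5 ones (place-value notation) → 1×10 + 5 = 15 (decimal)
Compute 52 × 15 = 780
780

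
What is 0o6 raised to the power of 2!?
Convert 0o6 (octal) → 6 (decimal)
Convert 2! (factorial) → 2 (decimal)
Compute 6 ^ 2 = 36
36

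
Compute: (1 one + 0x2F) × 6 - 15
Convert 1 one (place-value notation) → 1 (decimal)
Convert 0x2F (hexadecimal) → 2×16 + 15 = 47 (decimal)
Expression in decimal: (1 + 47) × 6 - 15
Parentheses first: 1 + 47 = 48
Multiply: 48 × 6 = 288
Subtract: 288 - 15 = 273
273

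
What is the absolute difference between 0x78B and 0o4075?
Convert 0x78B (hexadecimal) → 7×256 + 8×16 + 11 = 1931 (decimal)
Convert 0o4075 (octal) → 4×512 + 7×8 + 5 = 2109 (decimal)
Compute |1931 - 2109| = 178
178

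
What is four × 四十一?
Convert four (English words) → 4 (decimal)
Convert 四十一 (Chinese numeral) → 4×10 + 1 = 41 (decimal)
Compute 4 × 41 = 164
164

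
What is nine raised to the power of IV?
Convert nine (English words) → 9 (decimal)
Convert IV (Roman numeral) → 4 (decimal)
Compute 9 ^ 4 = 6561
6561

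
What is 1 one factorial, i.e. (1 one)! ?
Convert 1 one (place-value notation) → 1 (decimal)
Compute 1! = 1
1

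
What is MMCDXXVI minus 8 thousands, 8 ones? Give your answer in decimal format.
Convert MMCDXXVI (Roman numeral) → 1000 + 1000 + 400 + 10 + 10 + 5 + 1 = 2426 (decimal)
Convert 8 thousands, 8 ones (place-value notation) → 8×1000 + 8 = 8008 (decimal)
Compute 2426 - 8008 = -5582
-5582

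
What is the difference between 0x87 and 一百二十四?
Convert 0x87 (hexadecimal) → 8×16 + 7 = 135 (decimal)
Convert 一百二十四 (Chinese numeral) → 1×100 + 2×10 + 4 = 124 (decimal)
Difference: |135 - 124| = 11
11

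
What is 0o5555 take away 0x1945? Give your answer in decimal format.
Convert 0o5555 (octal) → 5×512 + 5×64 + 5×8 + 5 = 2925 (decimal)
Convert 0x1945 (hexadecimal) → 1×4096 + 9×256 + 4×16 + 5 = 6469 (decimal)
Compute 2925 - 6469 = -3544
-3544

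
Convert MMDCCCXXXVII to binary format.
Convert MMDCCCXXXVII (Roman numeral) → 1000 + 1000 + 500 + 100 + 100 + 100 + 10 + 10 + 10 + 5 + 1 + 1 = 2837 (decimal)
Convert 2837 (decimal) → 2837 = 2048 + 512 + 256 + 16 + 4 + 1 → 0b101100010101 (binary)
0b101100010101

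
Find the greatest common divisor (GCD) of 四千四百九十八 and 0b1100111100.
Convert 四千四百九十八 (Chinese numeral) → 4×1000 + 4×100 + 9×10 + 8 = 4498 (decimal)
Convert 0b1100111100 (binary) → 512 + 256 + 32 + 16 + 8 + 4 = 828 (decimal)
Compute gcd(4498, 828) = 2
2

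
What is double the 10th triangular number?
The 10th triangular number = 10×11/2 = 55
Compute 55 × 2 = 110
110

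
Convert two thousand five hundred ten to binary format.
Convert two thousand five hundred ten (English words) → 2×1000 + 5×100 + 10 = 2510 (decimal)
Convert 2510 (decimal) → 2510 = 2048 + 256 + 128 + 64 + 8 + 4 + 2 → 0b100111001110 (binary)
0b100111001110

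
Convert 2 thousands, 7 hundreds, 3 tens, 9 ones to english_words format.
Convert 2 thousands, 7 hundreds, 3 tens, 9 ones (place-value notation) → 2×1000 + 7×100 + 3×10 + 9 = 2739 (decimal)
Convert 2739 (decimal) → 2739 = 2×1000 + 7×100 + 39 → two thousand seven hundred thirty-nine (English words)
two thousand seven hundred thirty-nine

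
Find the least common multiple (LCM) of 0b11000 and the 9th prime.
Convert 0b11000 (binary) → 16 + 8 = 24 (decimal)
Convert the 9th prime (prime index) → 23 (decimal)
Compute lcm(24, 23) = 552
552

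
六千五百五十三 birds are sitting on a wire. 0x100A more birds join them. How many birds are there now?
Convert 六千五百五十三 (Chinese numeral) → 6×1000 + 5×100 + 5×10 + 3 = 6553 (decimal)
Convert 0x100A (hexadecimal) → 1×4096 + 10 = 4106 (decimal)
Compute 6553 + 4106 = 10659
10659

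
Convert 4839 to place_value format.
Convert 4839 (decimal) → 4839 = 4×1000 + 8×100 + 3×10 + 9 → 4 thousands, 8 hundreds, 3 tens, 9 ones (place-value notation)
4 thousands, 8 hundreds, 3 tens, 9 ones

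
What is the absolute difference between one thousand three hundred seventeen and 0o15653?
Convert one thousand three hundred seventeen (English words) → 1×1000 + 3×100 + 17 = 1317 (decimal)
Convert 0o15653 (octal) → 1×4096 + 5×512 + 6×64 + 5×8 + 3 = 7083 (decimal)
Compute |1317 - 7083| = 5766
5766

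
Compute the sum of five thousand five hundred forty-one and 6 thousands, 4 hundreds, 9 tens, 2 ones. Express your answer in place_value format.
Convert five thousand five hundred forty-one (English words) → 5×1000 + 5×100 + 41 = 5541 (decimal)
Convert 6 thousands, 4 hundreds, 9 tens, 2 ones (place-value notation) → 6×1000 + 4×100 + 9×10 + 2 = 6492 (decimal)
Compute 5541 + 6492 = 12033
Convert 12033 (decimal) → 12033 = 12×1000 + 3×10 + 3 → 12 thousands, 3 tens, 3 ones (place-value notation)
12 thousands, 3 tens, 3 ones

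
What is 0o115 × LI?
Convert 0o115 (octal) → 1×64 + 1×8 + 5 = 77 (decimal)
Convert LI (Roman numeral) → 50 + 1 = 51 (decimal)
Compute 77 × 51 = 3927
3927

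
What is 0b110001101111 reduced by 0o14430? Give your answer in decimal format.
Convert 0b110001101111 (binary) → 2048 + 1024 + 64 + 32 + 8 + 4 + 2 + 1 = 3183 (decimal)
Convert 0o14430 (octal) → 1×4096 + 4×512 + 4×64 + 3×8 = 6424 (decimal)
Compute 3183 - 6424 = -3241
-3241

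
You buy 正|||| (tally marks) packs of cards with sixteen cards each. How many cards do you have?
Convert sixteen (English words) → 16 (decimal)
Convert 正|||| (tally marks) → 5 + 4 = 9 (decimal)
Compute 16 × 9 = 144
144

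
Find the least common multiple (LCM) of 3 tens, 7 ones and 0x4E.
Convert 3 tens, 7 ones (place-value notation) → 3×10 + 7 = 37 (decimal)
Convert 0x4E (hexadecimal) → 4×16 + 14 = 78 (decimal)
Compute lcm(37, 78) = 2886
2886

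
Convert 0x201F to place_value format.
Convert 0x201F (hexadecimal) → 2×4096 + 1×16 + 15 = 8223 (decimal)
Convert 8223 (decimal) → 8223 = 8×1000 + 2×100 + 2×10 + 3 → 8 thousands, 2 hundreds, 2 tens, 3 ones (place-value notation)
8 thousands, 2 hundreds, 2 tens, 3 ones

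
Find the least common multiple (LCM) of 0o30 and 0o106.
Convert 0o30 (octal) → 3×8 = 24 (decimal)
Convert 0o106 (octal) → 1×64 + 6 = 70 (decimal)
Compute lcm(24, 70) = 840
840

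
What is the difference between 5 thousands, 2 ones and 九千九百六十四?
Convert 5 thousands, 2 ones (place-value notation) → 5×1000 + 2 = 5002 (decimal)
Convert 九千九百六十四 (Chinese numeral) → 9×1000 + 9×100 + 6×10 + 4 = 9964 (decimal)
Difference: |5002 - 9964| = 4962
4962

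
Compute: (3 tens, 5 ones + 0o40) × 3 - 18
Convert 3 tens, 5 ones (place-value notation) → 3×10 + 5 = 35 (decimal)
Convert 0o40 (octal) → 4×8 = 32 (decimal)
Expression in decimal: (35 + 32) × 3 - 18
Parentheses first: 35 + 32 = 67
Multiply: 67 × 3 = 201
Subtract: 201 - 18 = 183
183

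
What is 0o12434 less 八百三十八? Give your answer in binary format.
Convert 0o12434 (octal) → 1×4096 + 2×512 + 4×64 + 3×8 + 4 = 5404 (decimal)
Convert 八百三十八 (Chinese numeral) → 8×100 + 3×10 + 8 = 838 (decimal)
Compute 5404 - 838 = 4566
Convert 4566 (decimal) → 4566 = 4096 + 256 + 128 + 64 + 16 + 4 + 2 → 0b1000111010110 (binary)
0b1000111010110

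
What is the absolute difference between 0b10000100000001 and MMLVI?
Convert 0b10000100000001 (binary) → 8192 + 256 + 1 = 8449 (decimal)
Convert MMLVI (Roman numeral) → 1000 + 1000 + 50 + 5 + 1 = 2056 (decimal)
Compute |8449 - 2056| = 6393
6393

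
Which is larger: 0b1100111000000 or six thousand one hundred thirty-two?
Convert 0b1100111000000 (binary) → 4096 + 2048 + 256 + 128 + 64 = 6592 (decimal)
Convert six thousand one hundred thirty-two (English words) → 6×1000 + 1×100 + 32 = 6132 (decimal)
Compare 6592 vs 6132: larger = 6592
6592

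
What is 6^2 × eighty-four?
Convert 6^2 (power) → 36 (decimal)
Convert eighty-four (English words) → 84 (decimal)
Compute 36 × 84 = 3024
3024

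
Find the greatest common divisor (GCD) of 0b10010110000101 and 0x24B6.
Convert 0b10010110000101 (binary) → 8192 + 1024 + 256 + 128 + 4 + 1 = 9605 (decimal)
Convert 0x24B6 (hexadecimal) → 2×4096 + 4×256 + 11×16 + 6 = 9398 (decimal)
Compute gcd(9605, 9398) = 1
1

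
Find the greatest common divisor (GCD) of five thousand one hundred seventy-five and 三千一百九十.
Convert five thousand one hundred seventy-five (English words) → 5×1000 + 1×100 + 75 = 5175 (decimal)
Convert 三千一百九十 (Chinese numeral) → 3×1000 + 1×100 + 9×10 = 3190 (decimal)
Compute gcd(5175, 3190) = 5
5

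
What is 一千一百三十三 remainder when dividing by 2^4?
Convert 一千一百三十三 (Chinese numeral) → 1×1000 + 1×100 + 3×10 + 3 = 1133 (decimal)
Convert 2^4 (power) → 16 (decimal)
Compute 1133 mod 16 = 13
13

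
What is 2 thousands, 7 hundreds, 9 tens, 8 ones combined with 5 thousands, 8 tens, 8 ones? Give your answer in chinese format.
Convert 2 thousands, 7 hundreds, 9 tens, 8 ones (place-value notation) → 2×1000 + 7×100 + 9×10 + 8 = 2798 (decimal)
Convert 5 thousands, 8 tens, 8 ones (place-value notation) → 5×1000 + 8×10 + 8 = 5088 (decimal)
Compute 2798 + 5088 = 7886
Convert 7886 (decimal) → 7886 = 7×1000 + 8×100 + 8×10 + 6 → 七千八百八十六 (Chinese numeral)
七千八百八十六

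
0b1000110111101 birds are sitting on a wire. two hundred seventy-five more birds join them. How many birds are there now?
Convert 0b1000110111101 (binary) → 4096 + 256 + 128 + 32 + 16 + 8 + 4 + 1 = 4541 (decimal)
Convert two hundred seventy-five (English words) → 2×100 + 75 = 275 (decimal)
Compute 4541 + 275 = 4816
4816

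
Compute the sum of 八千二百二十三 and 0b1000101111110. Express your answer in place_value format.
Convert 八千二百二十三 (Chinese numeral) → 8×1000 + 2×100 + 2×10 + 3 = 8223 (decimal)
Convert 0b1000101111110 (binary) → 4096 + 256 + 64 + 32 + 16 + 8 + 4 + 2 = 4478 (decimal)
Compute 8223 + 4478 = 12701
Convert 12701 (decimal) → 12701 = 12×1000 + 7×100 + 1 → 12 thousands, 7 hundreds, 1 one (place-value notation)
12 thousands, 7 hundreds, 1 one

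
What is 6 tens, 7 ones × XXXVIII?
Convert 6 tens, 7 ones (place-value notation) → 6×10 + 7 = 67 (decimal)
Convert XXXVIII (Roman numeral) → 10 + 10 + 10 + 5 + 1 + 1 + 1 = 38 (decimal)
Compute 67 × 38 = 2546
2546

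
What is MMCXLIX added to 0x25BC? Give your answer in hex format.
Convert MMCXLIX (Roman numeral) → 1000 + 1000 + 100 + 40 + 9 = 2149 (decimal)
Convert 0x25BC (hexadecimal) → 2×4096 + 5×256 + 11×16 + 12 = 9660 (decimal)
Compute 2149 + 9660 = 11809
Convert 11809 (decimal) → 11809 = 2×4096 + 14×256 + 2×16 + 1 → 0x2E21 (hexadecimal)
0x2E21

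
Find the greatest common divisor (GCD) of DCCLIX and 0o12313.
Convert DCCLIX (Roman numeral) → 500 + 100 + 100 + 50 + 9 = 759 (decimal)
Convert 0o12313 (octal) → 1×4096 + 2×512 + 3×64 + 1×8 + 3 = 5323 (decimal)
Compute gcd(759, 5323) = 1
1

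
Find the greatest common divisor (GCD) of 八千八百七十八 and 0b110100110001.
Convert 八千八百七十八 (Chinese numeral) → 8×1000 + 8×100 + 7×10 + 8 = 8878 (decimal)
Convert 0b110100110001 (binary) → 2048 + 1024 + 256 + 32 + 16 + 1 = 3377 (decimal)
Compute gcd(8878, 3377) = 1
1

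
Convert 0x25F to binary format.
Convert 0x25F (hexadecimal) → 2×256 + 5×16 + 15 = 607 (decimal)
Convert 607 (decimal) → 607 = 512 + 64 + 16 + 8 + 4 + 2 + 1 → 0b1001011111 (binary)
0b1001011111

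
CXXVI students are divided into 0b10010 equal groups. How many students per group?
Convert CXXVI (Roman numeral) → 100 + 10 + 10 + 5 + 1 = 126 (decimal)
Convert 0b10010 (binary) → 16 + 2 = 18 (decimal)
Compute 126 ÷ 18 = 7
7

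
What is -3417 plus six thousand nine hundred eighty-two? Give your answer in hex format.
Convert six thousand nine hundred eighty-two (English words) → 6×1000 + 9×100 + 82 = 6982 (decimal)
Compute -3417 + 6982 = 3565
Convert 3565 (decimal) → 3565 = 13×256 + 14×16 + 13 → 0xDED (hexadecimal)
0xDED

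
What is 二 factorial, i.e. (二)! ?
Convert 二 (Chinese numeral) → 2 (decimal)
Compute 2! = 2
2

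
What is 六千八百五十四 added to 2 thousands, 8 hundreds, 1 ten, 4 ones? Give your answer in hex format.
Convert 六千八百五十四 (Chinese numeral) → 6×1000 + 8×100 + 5×10 + 4 = 6854 (decimal)
Convert 2 thousands, 8 hundreds, 1 ten, 4 ones (place-value notation) → 2×1000 + 8×100 + 1×10 + 4 = 2814 (decimal)
Compute 6854 + 2814 = 9668
Convert 9668 (decimal) → 9668 = 2×4096 + 5×256 + 12×16 + 4 → 0x25C4 (hexadecimal)
0x25C4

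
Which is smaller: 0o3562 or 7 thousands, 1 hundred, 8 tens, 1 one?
Convert 0o3562 (octal) → 3×512 + 5×64 + 6×8 + 2 = 1906 (decimal)
Convert 7 thousands, 1 hundred, 8 tens, 1 one (place-value notation) → 7×1000 + 1×100 + 8×10 + 1 = 7181 (decimal)
Compare 1906 vs 7181: smaller = 1906
1906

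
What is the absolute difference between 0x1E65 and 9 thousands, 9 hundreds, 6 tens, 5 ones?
Convert 0x1E65 (hexadecimal) → 1×4096 + 14×256 + 6×16 + 5 = 7781 (decimal)
Convert 9 thousands, 9 hundreds, 6 tens, 5 ones (place-value notation) → 9×1000 + 9×100 + 6×10 + 5 = 9965 (decimal)
Compute |7781 - 9965| = 2184
2184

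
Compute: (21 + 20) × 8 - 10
Parentheses first: 21 + 20 = 41
Multiply: 41 × 8 = 328
Subtract: 328 - 10 = 318
318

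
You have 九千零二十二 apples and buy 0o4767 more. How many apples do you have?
Convert 九千零二十二 (Chinese numeral) → 9×1000 + 2×10 + 2 = 9022 (decimal)
Convert 0o4767 (octal) → 4×512 + 7×64 + 6×8 + 7 = 2551 (decimal)
Compute 9022 + 2551 = 11573
11573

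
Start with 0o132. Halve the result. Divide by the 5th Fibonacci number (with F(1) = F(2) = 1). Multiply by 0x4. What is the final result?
Convert 0o132 (octal) → 1×64 + 3×8 + 2 = 90 (decimal)
Start: 90
90 ÷ 2 = 45
Convert the 5th Fibonacci number (with F(1) = F(2) = 1) (Fibonacci index) → 1, 1, 2, 3, 5 → 5 (decimal)
45 ÷ 5 = 9
Convert 0x4 (hexadecimal) → 4 (decimal)
9 × 4 = 36
36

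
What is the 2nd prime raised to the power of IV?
Convert the 2nd prime (prime index) → 3 (decimal)
Convert IV (Roman numeral) → 4 (decimal)
Compute 3 ^ 4 = 81
81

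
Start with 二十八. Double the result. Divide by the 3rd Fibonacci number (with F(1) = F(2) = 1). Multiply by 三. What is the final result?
Convert 二十八 (Chinese numeral) → 2×10 + 8 = 28 (decimal)
Start: 28
28 × 2 = 56
Convert the 3rd Fibonacci number (with F(1) = F(2) = 1) (Fibonacci index) → 1, 1, 2 → 2 (decimal)
56 ÷ 2 = 28
Convert 三 (Chinese numeral) → 3 (decimal)
28 × 3 = 84
84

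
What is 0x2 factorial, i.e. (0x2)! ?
Convert 0x2 (hexadecimal) → 2 (decimal)
Compute 2! = 2
2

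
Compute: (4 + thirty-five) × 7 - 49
Convert thirty-five (English words) → 35 (decimal)
Expression in decimal: (4 + 35) × 7 - 49
Parentheses first: 4 + 35 = 39
Multiply: 39 × 7 = 273
Subtract: 273 - 49 = 224
224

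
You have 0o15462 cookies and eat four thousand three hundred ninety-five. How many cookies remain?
Convert 0o15462 (octal) → 1×4096 + 5×512 + 4×64 + 6×8 + 2 = 6962 (decimal)
Convert four thousand three hundred ninety-five (English words) → 4×1000 + 3×100 + 95 = 4395 (decimal)
Compute 6962 - 4395 = 2567
2567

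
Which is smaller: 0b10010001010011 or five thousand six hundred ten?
Convert 0b10010001010011 (binary) → 8192 + 1024 + 64 + 16 + 2 + 1 = 9299 (decimal)
Convert five thousand six hundred ten (English words) → 5×1000 + 6×100 + 10 = 5610 (decimal)
Compare 9299 vs 5610: smaller = 5610
5610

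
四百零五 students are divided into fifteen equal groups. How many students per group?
Convert 四百零五 (Chinese numeral) → 4×100 + 5 = 405 (decimal)
Convert fifteen (English words) → 15 (decimal)
Compute 405 ÷ 15 = 27
27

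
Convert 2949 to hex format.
Convert 2949 (decimal) → 2949 = 11×256 + 8×16 + 5 → 0xB85 (hexadecimal)
0xB85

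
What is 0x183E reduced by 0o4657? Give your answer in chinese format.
Convert 0x183E (hexadecimal) → 1×4096 + 8×256 + 3×16 + 14 = 6206 (decimal)
Convert 0o4657 (octal) → 4×512 + 6×64 + 5×8 + 7 = 2479 (decimal)
Compute 6206 - 2479 = 3727
Convert 3727 (decimal) → 3727 = 3×1000 + 7×100 + 2×10 + 7 → 三千七百二十七 (Chinese numeral)
三千七百二十七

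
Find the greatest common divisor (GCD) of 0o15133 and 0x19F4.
Convert 0o15133 (octal) → 1×4096 + 5×512 + 1×64 + 3×8 + 3 = 6747 (decimal)
Convert 0x19F4 (hexadecimal) → 1×4096 + 9×256 + 15×16 + 4 = 6644 (decimal)
Compute gcd(6747, 6644) = 1
1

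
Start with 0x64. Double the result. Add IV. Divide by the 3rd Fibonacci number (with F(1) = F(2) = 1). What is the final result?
Convert 0x64 (hexadecimal) → 6×16 + 4 = 100 (decimal)
Start: 100
100 × 2 = 200
Convert IV (Roman numeral) → 4 (decimal)
200 + 4 = 204
Convert the 3rd Fibonacci number (with F(1) = F(2) = 1) (Fibonacci index) → 1, 1, 2 → 2 (decimal)
204 ÷ 2 = 102
102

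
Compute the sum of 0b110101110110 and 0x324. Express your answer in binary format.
Convert 0b110101110110 (binary) → 2048 + 1024 + 256 + 64 + 32 + 16 + 4 + 2 = 3446 (decimal)
Convert 0x324 (hexadecimal) → 3×256 + 2×16 + 4 = 804 (decimal)
Compute 3446 + 804 = 4250
Convert 4250 (decimal) → 4250 = 4096 + 128 + 16 + 8 + 2 → 0b1000010011010 (binary)
0b1000010011010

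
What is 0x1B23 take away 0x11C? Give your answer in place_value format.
Convert 0x1B23 (hexadecimal) → 1×4096 + 11×256 + 2×16 + 3 = 6947 (decimal)
Convert 0x11C (hexadecimal) → 1×256 + 1×16 + 12 = 284 (decimal)
Compute 6947 - 284 = 6663
Convert 6663 (decimal) → 6663 = 6×1000 + 6×100 + 6×10 + 3 → 6 thousands, 6 hundreds, 6 tens, 3 ones (place-value notation)
6 thousands, 6 hundreds, 6 tens, 3 ones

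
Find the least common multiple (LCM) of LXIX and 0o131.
Convert LXIX (Roman numeral) → 50 + 10 + 9 = 69 (decimal)
Convert 0o131 (octal) → 1×64 + 3×8 + 1 = 89 (decimal)
Compute lcm(69, 89) = 6141
6141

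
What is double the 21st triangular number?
The 21st triangular number = 21×22/2 = 231
Compute 231 × 2 = 462
462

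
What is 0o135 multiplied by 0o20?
Convert 0o135 (octal) → 1×64 + 3×8 + 5 = 93 (decimal)
Convert 0o20 (octal) → 2×8 = 16 (decimal)
Compute 93 × 16 = 1488
1488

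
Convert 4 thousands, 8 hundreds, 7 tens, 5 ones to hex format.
Convert 4 thousands, 8 hundreds, 7 tens, 5 ones (place-value notation) → 4×1000 + 8×100 + 7×10 + 5 = 4875 (decimal)
Convert 4875 (decimal) → 4875 = 1×4096 + 3×256 + 11 → 0x130B (hexadecimal)
0x130B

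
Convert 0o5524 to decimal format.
Convert 0o5524 (octal) → 5×512 + 5×64 + 2×8 + 4 = 2900 (decimal)
2900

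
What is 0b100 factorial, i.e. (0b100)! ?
Convert 0b100 (binary) → 4 (decimal)
Compute 4! = 24
24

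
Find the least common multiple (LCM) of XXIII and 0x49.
Convert XXIII (Roman numeral) → 10 + 10 + 1 + 1 + 1 = 23 (decimal)
Convert 0x49 (hexadecimal) → 4×16 + 9 = 73 (decimal)
Compute lcm(23, 73) = 1679
1679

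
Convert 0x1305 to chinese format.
Convert 0x1305 (hexadecimal) → 1×4096 + 3×256 + 5 = 4869 (decimal)
Convert 4869 (decimal) → 4869 = 4×1000 + 8×100 + 6×10 + 9 → 四千八百六十九 (Chinese numeral)
四千八百六十九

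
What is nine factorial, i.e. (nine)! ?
Convert nine (English words) → 9 (decimal)
Compute 9! = 362880
362880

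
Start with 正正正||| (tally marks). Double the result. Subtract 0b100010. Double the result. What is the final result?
Convert 正正正||| (tally marks) → 5 + 5 + 5 + 3 = 18 (decimal)
Start: 18
18 × 2 = 36
Convert 0b100010 (binary) → 32 + 2 = 34 (decimal)
36 - 34 = 2
2 × 2 = 4
4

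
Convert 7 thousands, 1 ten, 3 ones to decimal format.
Convert 7 thousands, 1 ten, 3 ones (place-value notation) → 7×1000 + 1×10 + 3 = 7013 (decimal)
7013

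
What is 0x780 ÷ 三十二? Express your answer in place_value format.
Convert 0x780 (hexadecimal) → 7×256 + 8×16 = 1920 (decimal)
Convert 三十二 (Chinese numeral) → 3×10 + 2 = 32 (decimal)
Compute 1920 ÷ 32 = 60
Convert 60 (decimal) → 60 = 6×10 → 6 tens (place-value notation)
6 tens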